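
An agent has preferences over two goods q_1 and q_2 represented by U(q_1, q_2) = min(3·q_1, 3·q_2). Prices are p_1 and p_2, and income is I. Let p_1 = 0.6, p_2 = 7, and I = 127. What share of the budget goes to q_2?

share on q_2 = 0.9211

Leontief preferences: the optimum is at the kink where q_1/3 = q_2/3, i.e. q_2 = q_1.
Budget: p_1·q_1 + p_2·q_1 = I, so (3·p_1 + 3·p_2)·q_1 = 3·I.
Demand: q_1*(p_1,p_2,I) = 3·I/(3·p_1 + 3·p_2), q_2* = 3·I/(3·p_1 + 3·p_2).
Here 3·0.6 + 3·7 = 22.8, giving q_1* = 16.7105 and q_2* = 16.7105.
Expenditure on q_2: 7·16.7105 = 116.9737; share = 0.9211.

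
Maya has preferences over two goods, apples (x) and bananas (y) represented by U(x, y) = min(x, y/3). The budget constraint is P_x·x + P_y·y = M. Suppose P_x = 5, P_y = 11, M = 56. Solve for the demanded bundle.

Demand: x*(P_x,P_y,M) = M/(P_x + 3·P_y), y* = 3·M/(P_x + 3·P_y).
Here 5 + 3·11 = 38, giving x* = 1.4737 and y* = 4.4211.

x* = 1.4737, y* = 4.4211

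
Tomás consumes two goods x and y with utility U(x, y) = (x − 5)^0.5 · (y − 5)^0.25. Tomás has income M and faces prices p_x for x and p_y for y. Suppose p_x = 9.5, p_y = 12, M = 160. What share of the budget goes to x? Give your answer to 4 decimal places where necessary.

share on x = 0.5156

MRS = 2·(y−5)/(x−5). Tangency with p_x/p_y gives y−5 = (1/2)·(p_x/p_y)·(x−5).
Substituting into the budget: x* = 5 + 2/3·(M − 5·p_x − 5·p_y)/p_x, and y* = 5 + 1/3·(…)/p_y.
Discretionary income = 160 − 5·9.5 − 5·12 = 52.5; x* = 5 + 2/3·52.5/9.5 = 8.6842; y* = 5 + 1/3·52.5/12 = 6.4583.
Expenditure on x: 9.5·8.6842 = 82.5; share = 0.5156.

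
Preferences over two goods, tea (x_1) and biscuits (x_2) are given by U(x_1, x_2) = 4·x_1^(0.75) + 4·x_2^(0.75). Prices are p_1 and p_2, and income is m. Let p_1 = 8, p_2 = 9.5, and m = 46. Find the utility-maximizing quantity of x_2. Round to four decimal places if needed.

MRS = MU_x_1/MU_x_2 = (x_2/x_1)^(0.25). Set equal to p_1/p_2.
Solve for the ratio: x_2/x_1 = [p_1/p_2]^(4).
Substitute x_2 = (x_2/x_1)·x_1 into the budget: x_1* = m/(p_1 + p_2·(x_2/x_1)).
Numerically x_2/x_1 = 0.502881, so x_1* = 46/(8 + 9.5·0.502881) = 3.6001 and x_2* = 0.502881·3.6001 = 1.8104.

x_2* = 1.8104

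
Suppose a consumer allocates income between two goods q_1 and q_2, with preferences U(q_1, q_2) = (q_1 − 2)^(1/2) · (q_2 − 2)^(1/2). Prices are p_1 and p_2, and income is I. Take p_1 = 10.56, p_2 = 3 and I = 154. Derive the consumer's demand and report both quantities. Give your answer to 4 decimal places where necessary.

q_1* = 8.0076, q_2* = 23.1467

Let q_1' = q_1−2, q_2' = q_2−2. MRS = q_2'/q_1' = p_1/p_2.
Substituting into the budget: q_1* = 2 + 0.5·(I − 2·p_1 − 2·p_2)/p_1, and q_2* = 2 + 0.5·(…)/p_2.
Discretionary income = 154 − 2·10.56 − 2·3 = 126.88; q_1* = 2 + 0.5·126.88/10.56 = 8.0076; q_2* = 2 + 0.5·126.88/3 = 23.1467.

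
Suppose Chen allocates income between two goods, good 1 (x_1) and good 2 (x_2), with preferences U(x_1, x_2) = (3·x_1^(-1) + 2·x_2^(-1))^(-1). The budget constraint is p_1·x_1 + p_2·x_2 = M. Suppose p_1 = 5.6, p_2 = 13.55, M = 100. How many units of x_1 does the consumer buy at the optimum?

MU_x_1 ∝ 3·x_1^(-2), MU_x_2 ∝ 2·x_2^(-2), so MRS = (3/2)·(x_2/x_1)^(2) = p_1/p_2.
Solve for the ratio: x_2/x_1 = [(2/3)·p_1/p_2]^(0.5).
Substitute x_2 = (x_2/x_1)·x_1 into the budget: x_1* = M/(p_1 + p_2·(x_2/x_1)).
Numerically x_2/x_1 = 0.524903, so x_1* = 100/(5.6 + 13.55·0.524903) = 7.8663.

x_1* = 7.8663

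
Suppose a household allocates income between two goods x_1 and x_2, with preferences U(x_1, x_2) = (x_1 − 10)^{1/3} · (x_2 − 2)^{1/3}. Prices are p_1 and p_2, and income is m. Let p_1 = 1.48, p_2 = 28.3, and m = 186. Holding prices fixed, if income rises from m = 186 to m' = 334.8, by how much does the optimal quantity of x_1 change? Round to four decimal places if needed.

This is Cobb-Douglas in (x_1−10, x_2−2): tangency gives 1/3·p_2·(x_2−2) = 1/3·p_1·(x_1−10).
Substituting into the budget: x_1* = 10 + 0.5·(m − 10·p_1 − 2·p_2)/p_1, and x_2* = 2 + 0.5·(…)/p_2.
Discretionary income = 186 − 10·1.48 − 2·28.3 = 114.6; x_1* = 10 + 0.5·114.6/1.48 = 48.7162.
At m' = 334.8: x_1* = 98.9865. Change: 98.9865 − 48.7162 = 50.2703.

Δx_1* = 50.2703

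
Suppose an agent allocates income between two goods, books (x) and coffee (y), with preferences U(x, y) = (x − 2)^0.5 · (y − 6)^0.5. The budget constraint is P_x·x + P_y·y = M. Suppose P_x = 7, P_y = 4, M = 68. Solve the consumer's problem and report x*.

x* = 4.1429

MRS = (y−6)/(x−2). Tangency with P_x/P_y gives y−6 = (P_x/P_y)·(x−2).
After buying the subsistence bundle (2, 6), a share 0.5 of the remaining income goes to x: x* = 2 + 0.5·(M − 2P_x − 6P_y)/P_x.
Discretionary income = 68 − 2·7 − 6·4 = 30; x* = 2 + 0.5·30/7 = 4.1429.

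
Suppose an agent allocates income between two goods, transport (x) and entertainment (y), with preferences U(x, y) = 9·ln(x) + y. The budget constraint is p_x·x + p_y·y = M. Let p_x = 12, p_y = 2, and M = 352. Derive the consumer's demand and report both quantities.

x* = 1.5, y* = 167

MU_x = 9/x, MU_y = 1. Tangency: 9/x = p_x/p_y.
So x*(p_x,p_y) = 9·p_y/p_x, independent of income; and y* = (M − 9·p_y)/p_y.
At the given prices: x* = 9·2/12 = 1.5, and y* = 167.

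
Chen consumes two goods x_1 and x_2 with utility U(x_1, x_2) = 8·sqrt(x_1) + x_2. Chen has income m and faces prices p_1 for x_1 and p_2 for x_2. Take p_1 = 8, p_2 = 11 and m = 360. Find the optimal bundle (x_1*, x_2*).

x_1* = 30.25, x_2* = 10.7273

Utility is quasi-linear in x_2; the FOC for x_1 is 4/√x_1 = p_1/p_2.
Solve: √x_1 = 4·p_2/p_1, so x_1*(p_1,p_2) = (4·p_2/p_1)², and x_2* = (m − p_1·x_1*)/p_2.
Plugging in: x_1* = (4·11/8)² = 30.25, x_2* = 10.7273.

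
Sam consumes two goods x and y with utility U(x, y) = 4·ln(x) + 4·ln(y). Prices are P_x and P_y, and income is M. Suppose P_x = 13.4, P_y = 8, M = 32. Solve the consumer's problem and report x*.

x* = 1.194

The MRS is y/x. Set MRS = P_x/P_y.
So 4·P_y·y = 4·P_x·x; combined with the budget, a share 0.5 of income goes to x.
Demand: x*(P_x,P_y,M) = 0.5·M/P_x and y* = 0.5·M/P_y.
At P_x=13.4, P_y=8, M=32: x* = 0.5·32/13.4 = 1.194.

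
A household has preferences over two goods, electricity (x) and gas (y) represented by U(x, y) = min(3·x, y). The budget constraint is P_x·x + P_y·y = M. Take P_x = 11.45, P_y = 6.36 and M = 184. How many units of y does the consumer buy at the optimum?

y* = 18.0806

Demand: x*(P_x,P_y,M) = M/(P_x + 3·P_y), y* = 3·M/(P_x + 3·P_y).
Here 11.45 + 3·6.36 = 30.53, giving y* = 18.0806.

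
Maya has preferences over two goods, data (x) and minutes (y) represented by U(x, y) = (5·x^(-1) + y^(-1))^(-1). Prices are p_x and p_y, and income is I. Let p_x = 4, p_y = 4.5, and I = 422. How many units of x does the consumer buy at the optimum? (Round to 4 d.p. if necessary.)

x* = 71.5574

From the CES first-order condition, 5·(y/x)^(2) = p_x/p_y.
Solve for the ratio: y/x = [(1/5)·p_x/p_y]^(0.5).
Substitute y = (y/x)·x into the budget: x* = I/(p_x + p_y·(y/x)).
Numerically y/x = 0.421637, so x* = 422/(4 + 4.5·0.421637) = 71.5574.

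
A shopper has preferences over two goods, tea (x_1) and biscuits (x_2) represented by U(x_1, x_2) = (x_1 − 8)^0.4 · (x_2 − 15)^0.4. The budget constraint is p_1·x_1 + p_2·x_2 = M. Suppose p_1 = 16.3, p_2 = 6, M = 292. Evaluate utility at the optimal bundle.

This is Cobb-Douglas in (x_1−8, x_2−15): tangency gives 0.4·p_2·(x_2−15) = 0.4·p_1·(x_1−8).
After buying the subsistence bundle (8, 15), a share 0.5 of the remaining income goes to x_1: x_1* = 8 + 0.5·(M − 8p_1 − 15p_2)/p_1.
Discretionary income = 292 − 8·16.3 − 15·6 = 71.6; x_1* = 8 + 0.5·71.6/16.3 = 10.1963; x_2* = 15 + 0.5·71.6/6 = 20.9667.
Utility at the optimum: U(10.1963, 20.9667) = 2.7988.

V = 2.7988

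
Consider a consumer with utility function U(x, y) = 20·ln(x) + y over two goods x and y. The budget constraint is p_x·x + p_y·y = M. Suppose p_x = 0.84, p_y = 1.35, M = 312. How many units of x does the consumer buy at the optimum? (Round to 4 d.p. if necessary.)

MU_x = 20/x, MU_y = 1. Tangency: 20/x = p_x/p_y.
So x*(p_x,p_y) = 20·p_y/p_x, independent of income; and y* = (M − 20·p_y)/p_y.
At the given prices: x* = 20·1.35/0.84 = 32.1429.

x* = 32.1429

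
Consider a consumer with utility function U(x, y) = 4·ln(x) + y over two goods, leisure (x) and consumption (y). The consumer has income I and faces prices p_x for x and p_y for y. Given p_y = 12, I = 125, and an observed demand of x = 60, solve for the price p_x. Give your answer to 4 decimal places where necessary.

MU_x = 4/x, MU_y = 1. Tangency: 4/x = p_x/p_y.
So x*(p_x,p_y) = 4·p_y/p_x, independent of income; and y* = (I − 4·p_y)/p_y.
Set x* = 60 in the demand function and solve for p_x: p_x = 0.8.

p_x = 0.8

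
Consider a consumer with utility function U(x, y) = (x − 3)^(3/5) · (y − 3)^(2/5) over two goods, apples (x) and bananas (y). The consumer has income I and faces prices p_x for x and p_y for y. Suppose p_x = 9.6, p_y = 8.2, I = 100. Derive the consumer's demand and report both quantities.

x* = 5.9125, y* = 5.2732

This is Cobb-Douglas in (x−3, y−3): tangency gives 0.6·p_y·(y−3) = 0.4·p_x·(x−3).
Substituting into the budget: x* = 3 + 0.6·(I − 3·p_x − 3·p_y)/p_x, and y* = 3 + 0.4·(…)/p_y.
Discretionary income = 100 − 3·9.6 − 3·8.2 = 46.6; x* = 3 + 0.6·46.6/9.6 = 5.9125; y* = 3 + 0.4·46.6/8.2 = 5.2732.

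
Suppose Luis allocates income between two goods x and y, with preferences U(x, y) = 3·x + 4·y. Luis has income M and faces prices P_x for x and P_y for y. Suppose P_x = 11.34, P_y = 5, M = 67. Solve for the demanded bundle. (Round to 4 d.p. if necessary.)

Linear utility — the consumer picks whichever good has higher MU/price: 3/11.34 = 0.2646 vs 4/5 = 0.8.
y gives more utility per dollar, so spend all income on y: y* = M/P_y, x* = 0.
Numerically: x* = 0, y* = 13.4.

x* = 0, y* = 13.4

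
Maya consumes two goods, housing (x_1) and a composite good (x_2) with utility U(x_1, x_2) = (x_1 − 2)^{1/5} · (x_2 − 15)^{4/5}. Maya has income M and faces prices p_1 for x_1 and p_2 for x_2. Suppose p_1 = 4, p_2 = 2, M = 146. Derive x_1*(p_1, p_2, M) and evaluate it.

MRS = (1/4)·(x_2−15)/(x_1−2). Tangency with p_1/p_2 gives x_2−15 = 4·(p_1/p_2)·(x_1−2).
After buying the subsistence bundle (2, 15), a share 0.2 of the remaining income goes to x_1: x_1* = 2 + 0.2·(M − 2p_1 − 15p_2)/p_1.
Discretionary income = 146 − 2·4 − 15·2 = 108; x_1* = 2 + 0.2·108/4 = 7.4.

x_1* = 7.4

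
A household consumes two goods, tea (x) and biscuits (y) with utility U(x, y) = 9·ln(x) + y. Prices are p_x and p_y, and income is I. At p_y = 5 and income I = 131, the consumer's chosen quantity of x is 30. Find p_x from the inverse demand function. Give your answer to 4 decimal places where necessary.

p_x = 1.5

MU_x = 9/x, MU_y = 1. Tangency: 9/x = p_x/p_y.
So x*(p_x,p_y) = 9·p_y/p_x, independent of income; and y* = (I − 9·p_y)/p_y.
Set x* = 30 in the demand function and solve for p_x: p_x = 1.5.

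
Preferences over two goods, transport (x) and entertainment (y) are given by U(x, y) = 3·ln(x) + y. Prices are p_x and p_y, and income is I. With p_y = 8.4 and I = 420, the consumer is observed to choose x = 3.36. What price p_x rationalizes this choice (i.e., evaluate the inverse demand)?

p_x = 7.5

Set MRS = p_x/p_y: (3/x)/1 = p_x/p_y.
So x*(p_x,p_y) = 3·p_y/p_x, independent of income; and y* = (I − 3·p_y)/p_y.
Set x* = 3.36 in the demand function and solve for p_x: p_x = 7.5.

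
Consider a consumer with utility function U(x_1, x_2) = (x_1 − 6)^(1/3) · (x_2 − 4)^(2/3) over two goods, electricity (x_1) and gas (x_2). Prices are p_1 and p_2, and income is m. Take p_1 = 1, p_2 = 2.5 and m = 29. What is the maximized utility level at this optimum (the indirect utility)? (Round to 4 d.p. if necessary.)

V = 3.7344

This is Cobb-Douglas in (x_1−6, x_2−4): tangency gives 1/3·p_2·(x_2−4) = 2/3·p_1·(x_1−6).
Substituting into the budget: x_1* = 6 + 1/3·(m − 6·p_1 − 4·p_2)/p_1, and x_2* = 4 + 2/3·(…)/p_2.
Discretionary income = 29 − 6·1 − 4·2.5 = 13; x_1* = 6 + 1/3·13/1 = 10.3333; x_2* = 4 + 2/3·13/2.5 = 7.4667.
Utility at the optimum: U(10.3333, 7.4667) = 3.7344.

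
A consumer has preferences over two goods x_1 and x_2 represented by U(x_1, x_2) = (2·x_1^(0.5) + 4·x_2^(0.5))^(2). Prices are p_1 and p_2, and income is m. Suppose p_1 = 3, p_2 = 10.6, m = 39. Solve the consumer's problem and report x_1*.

MRS = MU_x_1/MU_x_2 = (1/2)·(x_2/x_1)^(0.5). Set equal to p_1/p_2.
Hence x_2/x_1 = (2·p_1/p_2)^(1/(0.5)), i.e. raised to the 2 power.
With the ratio pinned down, the budget gives x_1* = m/(p_1 + p_2·(x_2/x_1)) and x_2* = (x_2/x_1)·x_1*.
Numerically x_2/x_1 = 0.320399, so x_1* = 39/(3 + 10.6·0.320399) = 6.0973.

x_1* = 6.0973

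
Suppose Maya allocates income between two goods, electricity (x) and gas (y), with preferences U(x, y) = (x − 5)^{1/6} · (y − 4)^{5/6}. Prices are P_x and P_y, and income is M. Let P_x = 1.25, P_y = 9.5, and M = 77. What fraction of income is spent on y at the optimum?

MRS = (1/5)·(y−4)/(x−5). Tangency with P_x/P_y gives y−4 = 5·(P_x/P_y)·(x−5).
After buying the subsistence bundle (5, 4), a share 1/6 of the remaining income goes to x: x* = 5 + 1/6·(M − 5P_x − 4P_y)/P_x.
Discretionary income = 77 − 5·1.25 − 4·9.5 = 32.75; x* = 5 + 1/6·32.75/1.25 = 9.3667; y* = 4 + 5/6·32.75/9.5 = 6.8728.
Expenditure on y: 9.5·6.8728 = 65.2917; share = 0.8479.

share on y = 0.8479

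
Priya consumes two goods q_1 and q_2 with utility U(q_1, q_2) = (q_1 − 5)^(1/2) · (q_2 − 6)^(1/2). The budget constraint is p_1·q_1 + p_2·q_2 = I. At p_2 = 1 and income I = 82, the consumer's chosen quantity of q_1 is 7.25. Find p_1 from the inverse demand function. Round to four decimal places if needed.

p_1 = 8

This is Cobb-Douglas in (q_1−5, q_2−6): tangency gives 0.5·p_2·(q_2−6) = 0.5·p_1·(q_1−5).
After buying the subsistence bundle (5, 6), a share 0.5 of the remaining income goes to q_1: q_1* = 5 + 0.5·(I − 5p_1 − 6p_2)/p_1.
Set q_1* = 7.25 in the demand function and solve for p_1: p_1 = 8.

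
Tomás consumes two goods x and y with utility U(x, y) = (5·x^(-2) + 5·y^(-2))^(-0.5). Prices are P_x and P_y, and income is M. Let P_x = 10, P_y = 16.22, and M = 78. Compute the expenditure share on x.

MRS = MU_x/MU_y = (y/x)^(3). Set equal to P_x/P_y.
Hence y/x = (P_x/P_y)^(1/(3)), i.e. raised to the 1/3 power.
With the ratio pinned down, the budget gives x* = M/(P_x + P_y·(y/x)) and y* = (y/x)·x*.
Numerically y/x = 0.851105, so x* = 78/(10 + 16.22·0.851105) = 3.2766 and y* = 0.851105·3.2766 = 2.7888.
Expenditure on x: 10·3.2766 = 32.7663; share = 0.4201.

share on x = 0.4201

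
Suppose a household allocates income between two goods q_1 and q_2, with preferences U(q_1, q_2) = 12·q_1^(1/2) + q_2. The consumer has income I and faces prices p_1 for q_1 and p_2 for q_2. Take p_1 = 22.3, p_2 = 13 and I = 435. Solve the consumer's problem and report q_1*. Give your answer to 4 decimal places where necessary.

q_1* = 12.2343

Utility is quasi-linear in q_2; the FOC for q_1 is 6/√q_1 = p_1/p_2.
Thus q_1* = (6·p_2/p_1)² — independent of I — with the rest of income spent on q_2.
Plugging in: q_1* = (6·13/22.3)² = 12.2343.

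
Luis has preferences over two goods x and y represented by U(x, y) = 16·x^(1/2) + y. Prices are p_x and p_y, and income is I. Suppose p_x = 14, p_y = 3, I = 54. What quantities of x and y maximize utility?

Utility is quasi-linear in y; the FOC for x is 8/√x = p_x/p_y.
Thus x* = (8·p_y/p_x)² — independent of I — with the rest of income spent on y.
Plugging in: x* = (8·3/14)² = 2.9388, y* = 4.2857.

x* = 2.9388, y* = 4.2857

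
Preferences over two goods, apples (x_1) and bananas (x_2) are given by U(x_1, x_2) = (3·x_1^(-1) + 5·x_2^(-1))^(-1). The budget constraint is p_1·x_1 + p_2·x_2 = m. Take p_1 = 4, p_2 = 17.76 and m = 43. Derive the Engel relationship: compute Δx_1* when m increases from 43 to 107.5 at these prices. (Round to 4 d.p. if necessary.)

From the CES first-order condition, (3/5)·(x_2/x_1)^(2) = p_1/p_2.
Solve for the ratio: x_2/x_1 = [(5/3)·p_1/p_2]^(0.5).
Substitute x_2 = (x_2/x_1)·x_1 into the budget: x_1* = m/(p_1 + p_2·(x_2/x_1)).
Numerically x_2/x_1 = 0.612679, so x_1* = 43/(4 + 17.76·0.612679) = 2.8896.
At m' = 107.5: x_1* = 7.2239. Change: 7.2239 − 2.8896 = 4.3343.

Δx_1* = 4.3343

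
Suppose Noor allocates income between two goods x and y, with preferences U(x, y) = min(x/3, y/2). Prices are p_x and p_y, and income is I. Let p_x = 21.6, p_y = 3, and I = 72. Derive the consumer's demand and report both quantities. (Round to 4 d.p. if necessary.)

With perfect complements, no substitution: consume in ratio x:y = 3:2.
Budget: p_x·x + p_y·(2/3)·x = I, so (3·p_x + 2·p_y)·x = 3·I.
Demand: x*(p_x,p_y,I) = 3·I/(3·p_x + 2·p_y), y* = 2·I/(3·p_x + 2·p_y).
Here 3·21.6 + 2·3 = 70.8, giving x* = 3.0508 and y* = 2.0339.

x* = 3.0508, y* = 2.0339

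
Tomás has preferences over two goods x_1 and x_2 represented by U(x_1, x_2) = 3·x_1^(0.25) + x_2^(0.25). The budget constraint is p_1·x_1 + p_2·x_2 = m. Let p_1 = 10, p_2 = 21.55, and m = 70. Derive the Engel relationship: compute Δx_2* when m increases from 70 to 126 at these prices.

Δx_2* = 0.3944

From the CES first-order condition, 3·(x_2/x_1)^(0.75) = p_1/p_2.
Solve for the ratio: x_2/x_1 = [(1/3)·p_1/p_2]^(4/3).
With the ratio pinned down, the budget gives x_1* = m/(p_1 + p_2·(x_2/x_1)) and x_2* = (x_2/x_1)·x_1*.
Numerically x_2/x_1 = 0.083031, so x_1* = 70/(10 + 21.55·0.083031) = 5.9376 and x_2* = 0.083031·5.9376 = 0.493.
At m' = 126: x_2* = 0.8874. Change: 0.8874 − 0.493 = 0.3944.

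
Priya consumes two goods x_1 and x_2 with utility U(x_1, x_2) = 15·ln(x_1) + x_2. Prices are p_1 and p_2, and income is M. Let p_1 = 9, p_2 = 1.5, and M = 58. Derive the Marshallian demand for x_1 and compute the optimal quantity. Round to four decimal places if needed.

x_1* = 2.5

Set MRS = p_1/p_2: (15/x_1)/1 = p_1/p_2.
So x_1*(p_1,p_2) = 15·p_2/p_1, independent of income; and x_2* = (M − 15·p_2)/p_2.
At the given prices: x_1* = 15·1.5/9 = 2.5.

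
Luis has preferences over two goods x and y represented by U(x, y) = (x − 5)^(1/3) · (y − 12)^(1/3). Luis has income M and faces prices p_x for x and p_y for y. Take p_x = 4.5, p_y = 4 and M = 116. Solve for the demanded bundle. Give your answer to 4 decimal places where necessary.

x* = 10.0556, y* = 17.6875

After buying the subsistence bundle (5, 12), a share 0.5 of the remaining income goes to x: x* = 5 + 0.5·(M − 5p_x − 12p_y)/p_x.
Discretionary income = 116 − 5·4.5 − 12·4 = 45.5; x* = 5 + 0.5·45.5/4.5 = 10.0556; y* = 12 + 0.5·45.5/4 = 17.6875.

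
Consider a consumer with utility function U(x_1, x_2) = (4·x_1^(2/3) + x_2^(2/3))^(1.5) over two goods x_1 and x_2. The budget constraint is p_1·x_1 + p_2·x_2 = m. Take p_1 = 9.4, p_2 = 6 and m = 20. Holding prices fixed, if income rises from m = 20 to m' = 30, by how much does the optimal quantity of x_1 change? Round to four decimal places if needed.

Δx_1* = 1.0245

MU_x_1 ∝ 4·x_1^(-1/3), MU_x_2 ∝ x_2^(-1/3), so MRS = 4·(x_2/x_1)^(1/3) = p_1/p_2.
Hence x_2/x_1 = ((1/4)·p_1/p_2)^(1/(1/3)), i.e. raised to the 3 power.
With the ratio pinned down, the budget gives x_1* = m/(p_1 + p_2·(x_2/x_1)) and x_2* = (x_2/x_1)·x_1*.
Numerically x_2/x_1 = 0.060083, so x_1* = 20/(9.4 + 6·0.060083) = 2.0491.
At m' = 30: x_1* = 3.0736. Change: 3.0736 − 2.0491 = 1.0245.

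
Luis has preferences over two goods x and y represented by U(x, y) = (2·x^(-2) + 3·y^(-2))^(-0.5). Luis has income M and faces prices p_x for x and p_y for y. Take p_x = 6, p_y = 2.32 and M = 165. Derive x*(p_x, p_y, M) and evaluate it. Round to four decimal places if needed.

From the CES first-order condition, (2/3)·(y/x)^(3) = p_x/p_y.
Hence y/x = ((3/2)·p_x/p_y)^(1/(3)), i.e. raised to the 1/3 power.
With the ratio pinned down, the budget gives x* = M/(p_x + p_y·(y/x)) and y* = (y/x)·x*.
Numerically y/x = 1.571272, so x* = 165/(6 + 2.32·1.571272) = 17.1067.

x* = 17.1067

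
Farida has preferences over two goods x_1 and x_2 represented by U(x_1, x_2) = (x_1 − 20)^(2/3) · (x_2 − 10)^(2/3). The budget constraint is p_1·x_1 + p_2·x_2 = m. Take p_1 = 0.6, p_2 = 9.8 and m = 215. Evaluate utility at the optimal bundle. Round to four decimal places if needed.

Let x_1' = x_1−20, x_2' = x_2−10. MRS = x_2'/x_1' = p_1/p_2.
After buying the subsistence bundle (20, 10), a share 0.5 of the remaining income goes to x_1: x_1* = 20 + 0.5·(m − 20p_1 − 10p_2)/p_1.
Discretionary income = 215 − 20·0.6 − 10·9.8 = 105; x_1* = 20 + 0.5·105/0.6 = 107.5; x_2* = 10 + 0.5·105/9.8 = 15.3571.
Utility at the optimum: U(107.5, 15.3571) = 60.3431.

V = 60.3431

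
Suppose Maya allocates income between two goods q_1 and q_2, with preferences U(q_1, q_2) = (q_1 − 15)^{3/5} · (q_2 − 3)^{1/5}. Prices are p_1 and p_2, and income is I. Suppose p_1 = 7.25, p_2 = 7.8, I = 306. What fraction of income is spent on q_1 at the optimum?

share on q_1 = 0.7815

Substituting into the budget: q_1* = 15 + 0.75·(I − 15·p_1 − 3·p_2)/p_1, and q_2* = 3 + 0.25·(…)/p_2.
Discretionary income = 306 − 15·7.25 − 3·7.8 = 173.85; q_1* = 15 + 0.75·173.85/7.25 = 32.9845; q_2* = 3 + 0.25·173.85/7.8 = 8.5721.
Expenditure on q_1: 7.25·32.9845 = 239.1375; share = 0.7815.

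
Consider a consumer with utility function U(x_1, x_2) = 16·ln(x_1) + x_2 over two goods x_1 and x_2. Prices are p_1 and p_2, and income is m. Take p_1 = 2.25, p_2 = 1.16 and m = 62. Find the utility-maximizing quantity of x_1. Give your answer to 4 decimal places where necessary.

x_1* = 8.2489

So x_1*(p_1,p_2) = 16·p_2/p_1, independent of income; and x_2* = (m − 16·p_2)/p_2.
At the given prices: x_1* = 16·1.16/2.25 = 8.2489.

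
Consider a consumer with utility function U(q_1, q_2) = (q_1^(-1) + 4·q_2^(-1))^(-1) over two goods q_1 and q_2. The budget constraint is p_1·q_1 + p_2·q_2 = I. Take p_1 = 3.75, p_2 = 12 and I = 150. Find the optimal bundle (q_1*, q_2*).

MU_q_1 ∝ q_1^(-2), MU_q_2 ∝ 4·q_2^(-2), so MRS = (1/4)·(q_2/q_1)^(2) = p_1/p_2.
Solve for the ratio: q_2/q_1 = [4·p_1/p_2]^(0.5).
Substitute q_2 = (q_2/q_1)·q_1 into the budget: q_1* = I/(p_1 + p_2·(q_2/q_1)).
Numerically q_2/q_1 = 1.118034, so q_1* = 150/(3.75 + 12·1.118034) = 8.738 and q_2* = 1.118034·8.738 = 9.7694.

q_1* = 8.738, q_2* = 9.7694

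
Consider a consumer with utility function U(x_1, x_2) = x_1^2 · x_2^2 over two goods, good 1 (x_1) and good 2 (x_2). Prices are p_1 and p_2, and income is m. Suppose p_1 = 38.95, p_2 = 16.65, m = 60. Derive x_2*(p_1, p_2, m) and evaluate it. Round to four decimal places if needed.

Demand: x_1*(p_1,p_2,m) = 0.5·m/p_1 and x_2* = 0.5·m/p_2.
At p_1=38.95, p_2=16.65, m=60: x_2* = 0.5·60/16.65 = 1.8018.

x_2* = 1.8018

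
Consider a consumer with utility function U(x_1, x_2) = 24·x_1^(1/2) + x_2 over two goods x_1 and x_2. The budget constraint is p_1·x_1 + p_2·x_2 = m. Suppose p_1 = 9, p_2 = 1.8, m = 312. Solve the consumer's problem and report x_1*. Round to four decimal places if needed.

MU_x_1 = 12/√x_1, MU_x_2 = 1. Tangency: 12/√x_1 = p_1/p_2.
Thus x_1* = (12·p_2/p_1)² — independent of m — with the rest of income spent on x_2.
Plugging in: x_1* = (12·1.8/9)² = 5.76.

x_1* = 5.76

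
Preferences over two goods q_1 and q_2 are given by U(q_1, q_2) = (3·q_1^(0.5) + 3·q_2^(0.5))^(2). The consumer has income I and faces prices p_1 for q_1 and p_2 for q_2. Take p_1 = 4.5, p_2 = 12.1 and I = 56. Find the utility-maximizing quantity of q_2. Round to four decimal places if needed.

MRS = MU_q_1/MU_q_2 = (q_2/q_1)^(0.5). Set equal to p_1/p_2.
Solve for the ratio: q_2/q_1 = [p_1/p_2]^(2).
Substitute q_2 = (q_2/q_1)·q_1 into the budget: q_1* = I/(p_1 + p_2·(q_2/q_1)).
Numerically q_2/q_1 = 0.13831, so q_1* = 56/(4.5 + 12.1·0.13831) = 9.071 and q_2* = 0.13831·9.071 = 1.2546.

q_2* = 1.2546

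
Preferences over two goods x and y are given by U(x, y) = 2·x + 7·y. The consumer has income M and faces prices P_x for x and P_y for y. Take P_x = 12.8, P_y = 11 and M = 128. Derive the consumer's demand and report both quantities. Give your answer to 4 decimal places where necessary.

Linear utility — the consumer picks whichever good has higher MU/price: 2/12.8 = 0.1562 vs 7/11 = 0.6364.
y gives more utility per dollar, so spend all income on y: y* = M/P_y, x* = 0.
Numerically: x* = 0, y* = 11.6364.

x* = 0, y* = 11.6364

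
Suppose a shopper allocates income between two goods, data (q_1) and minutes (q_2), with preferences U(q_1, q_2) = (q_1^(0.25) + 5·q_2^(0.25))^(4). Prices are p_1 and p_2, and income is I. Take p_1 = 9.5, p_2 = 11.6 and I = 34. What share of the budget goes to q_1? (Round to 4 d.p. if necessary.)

MRS = MU_q_1/MU_q_2 = (1/5)·(q_2/q_1)^(0.75). Set equal to p_1/p_2.
Solve for the ratio: q_2/q_1 = [5·p_1/p_2]^(4/3).
With the ratio pinned down, the budget gives q_1* = I/(p_1 + p_2·(q_2/q_1)) and q_2* = (q_2/q_1)·q_1*.
Numerically q_2/q_1 = 6.551099, so q_1* = 34/(9.5 + 11.6·6.551099) = 0.3977 and q_2* = 6.551099·0.3977 = 2.6053.
Expenditure on q_1: 9.5·0.3977 = 3.7781; share = 0.1111.

share on q_1 = 0.1111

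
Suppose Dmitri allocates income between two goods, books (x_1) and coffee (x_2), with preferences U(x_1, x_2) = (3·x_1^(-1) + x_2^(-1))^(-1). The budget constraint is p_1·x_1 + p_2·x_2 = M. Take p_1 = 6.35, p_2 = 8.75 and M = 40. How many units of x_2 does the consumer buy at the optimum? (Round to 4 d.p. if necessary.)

MU_x_1 ∝ 3·x_1^(-2), MU_x_2 ∝ x_2^(-2), so MRS = 3·(x_2/x_1)^(2) = p_1/p_2.
Hence x_2/x_1 = ((1/3)·p_1/p_2)^(1/(2)), i.e. raised to the 0.5 power.
Substitute x_2 = (x_2/x_1)·x_1 into the budget: x_1* = M/(p_1 + p_2·(x_2/x_1)).
Numerically x_2/x_1 = 0.491838, so x_1* = 40/(6.35 + 8.75·0.491838) = 3.7546 and x_2* = 0.491838·3.7546 = 1.8467.

x_2* = 1.8467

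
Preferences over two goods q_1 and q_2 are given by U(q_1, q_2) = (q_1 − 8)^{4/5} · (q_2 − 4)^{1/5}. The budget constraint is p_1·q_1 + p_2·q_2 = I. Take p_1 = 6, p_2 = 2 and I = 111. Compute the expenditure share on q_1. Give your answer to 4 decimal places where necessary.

share on q_1 = 0.8288

Let q_1' = q_1−8, q_2' = q_2−4. MRS = 4·q_2'/q_1' = p_1/p_2.
Substituting into the budget: q_1* = 8 + 0.8·(I − 8·p_1 − 4·p_2)/p_1, and q_2* = 4 + 0.2·(…)/p_2.
Discretionary income = 111 − 8·6 − 4·2 = 55; q_1* = 8 + 0.8·55/6 = 15.3333; q_2* = 4 + 0.2·55/2 = 9.5.
Expenditure on q_1: 6·15.3333 = 92; share = 0.8288.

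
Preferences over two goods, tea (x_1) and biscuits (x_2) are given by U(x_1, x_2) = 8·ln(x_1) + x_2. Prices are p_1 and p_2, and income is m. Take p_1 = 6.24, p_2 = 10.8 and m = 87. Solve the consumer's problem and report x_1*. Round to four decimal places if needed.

MU_x_1 = 8/x_1, MU_x_2 = 1. Tangency: 8/x_1 = p_1/p_2.
So x_1*(p_1,p_2) = 8·p_2/p_1, independent of income; and x_2* = (m − 8·p_2)/p_2.
At the given prices: x_1* = 8·10.8/6.24 = 13.8462.

x_1* = 13.8462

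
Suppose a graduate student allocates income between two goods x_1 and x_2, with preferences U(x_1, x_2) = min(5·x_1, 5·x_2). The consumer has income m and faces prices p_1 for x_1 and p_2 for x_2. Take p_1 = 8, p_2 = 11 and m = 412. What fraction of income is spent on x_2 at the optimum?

share on x_2 = 0.5789

With perfect complements, no substitution: consume in ratio x_1:x_2 = 5:5.
Budget: p_1·x_1 + p_2·x_1 = m, so (5·p_1 + 5·p_2)·x_1 = 5·m.
Demand: x_1*(p_1,p_2,m) = 5·m/(5·p_1 + 5·p_2), x_2* = 5·m/(5·p_1 + 5·p_2).
Here 5·8 + 5·11 = 95, giving x_1* = 21.6842 and x_2* = 21.6842.
Expenditure on x_2: 11·21.6842 = 238.5263; share = 0.5789.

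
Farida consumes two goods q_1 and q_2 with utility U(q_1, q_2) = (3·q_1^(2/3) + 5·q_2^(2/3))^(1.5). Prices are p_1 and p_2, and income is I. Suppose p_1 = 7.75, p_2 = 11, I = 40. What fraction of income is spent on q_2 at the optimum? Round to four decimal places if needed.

MRS = MU_q_1/MU_q_2 = (3/5)·(q_2/q_1)^(1/3). Set equal to p_1/p_2.
Solve for the ratio: q_2/q_1 = [(5/3)·p_1/p_2]^(3).
With the ratio pinned down, the budget gives q_1* = I/(p_1 + p_2·(q_2/q_1)) and q_2* = (q_2/q_1)·q_1*.
Numerically q_2/q_1 = 1.619099, so q_1* = 40/(7.75 + 11·1.619099) = 1.5649 and q_2* = 1.619099·1.5649 = 2.5338.
Expenditure on q_2: 11·2.5338 = 27.8717; share = 0.6968.

share on q_2 = 0.6968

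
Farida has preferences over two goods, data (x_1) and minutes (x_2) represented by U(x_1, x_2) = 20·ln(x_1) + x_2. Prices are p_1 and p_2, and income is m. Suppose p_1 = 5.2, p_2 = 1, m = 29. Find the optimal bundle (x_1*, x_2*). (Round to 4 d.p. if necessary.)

x_1* = 3.8462, x_2* = 9

So x_1*(p_1,p_2) = 20·p_2/p_1, independent of income; and x_2* = (m − 20·p_2)/p_2.
At the given prices: x_1* = 20·1/5.2 = 3.8462, and x_2* = 9.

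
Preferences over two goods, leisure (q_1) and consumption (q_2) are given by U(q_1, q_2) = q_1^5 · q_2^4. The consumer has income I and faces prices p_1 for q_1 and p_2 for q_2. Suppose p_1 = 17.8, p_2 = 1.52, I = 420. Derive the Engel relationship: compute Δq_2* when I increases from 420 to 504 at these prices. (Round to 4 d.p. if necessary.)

Δq_2* = 24.5614

Demand: q_1*(p_1,p_2,I) = 5/9·I/p_1 and q_2* = 4/9·I/p_2.
At p_1=17.8, p_2=1.52, I=420: q_2* = 4/9·420/1.52 = 122.807.
At I' = 504: q_2* = 147.3684. Change: 147.3684 − 122.807 = 24.5614.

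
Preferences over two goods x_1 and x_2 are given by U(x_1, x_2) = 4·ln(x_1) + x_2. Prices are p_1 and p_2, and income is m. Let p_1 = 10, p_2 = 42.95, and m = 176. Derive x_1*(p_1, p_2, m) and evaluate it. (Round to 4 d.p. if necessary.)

Set MRS = p_1/p_2: (4/x_1)/1 = p_1/p_2.
So x_1*(p_1,p_2) = 4·p_2/p_1, independent of income; and x_2* = (m − 4·p_2)/p_2.
At the given prices: x_1* = 4·42.95/10 = 17.18.

x_1* = 17.18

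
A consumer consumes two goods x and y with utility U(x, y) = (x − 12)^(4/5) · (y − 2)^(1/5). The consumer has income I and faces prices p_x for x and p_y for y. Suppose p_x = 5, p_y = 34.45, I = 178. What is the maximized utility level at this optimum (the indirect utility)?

This is Cobb-Douglas in (x−12, y−2): tangency gives 0.8·p_y·(y−2) = 0.2·p_x·(x−12).
After buying the subsistence bundle (12, 2), a share 0.8 of the remaining income goes to x: x* = 12 + 0.8·(I − 12p_x − 2p_y)/p_x.
Discretionary income = 178 − 12·5 − 2·34.45 = 49.1; x* = 12 + 0.8·49.1/5 = 19.856; y* = 2 + 0.2·49.1/34.45 = 2.2851.
Utility at the optimum: U(19.856, 2.2851) = 4.0471.

V = 4.0471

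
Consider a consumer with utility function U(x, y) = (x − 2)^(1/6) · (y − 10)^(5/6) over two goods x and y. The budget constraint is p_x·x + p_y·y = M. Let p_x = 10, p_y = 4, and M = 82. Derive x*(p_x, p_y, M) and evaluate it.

x* = 2.3667

Let x' = x−2, y' = y−10. MRS = (1/5)·y'/x' = p_x/p_y.
Substituting into the budget: x* = 2 + 1/6·(M − 2·p_x − 10·p_y)/p_x, and y* = 10 + 5/6·(…)/p_y.
Discretionary income = 82 − 2·10 − 10·4 = 22; x* = 2 + 1/6·22/10 = 2.3667.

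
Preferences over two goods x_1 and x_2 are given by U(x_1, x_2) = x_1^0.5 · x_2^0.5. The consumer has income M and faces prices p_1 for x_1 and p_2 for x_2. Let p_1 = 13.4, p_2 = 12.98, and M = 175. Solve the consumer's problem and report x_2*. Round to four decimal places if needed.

x_2* = 6.7411

Demand: x_1*(p_1,p_2,M) = 0.5·M/p_1 and x_2* = 0.5·M/p_2.
At p_1=13.4, p_2=12.98, M=175: x_2* = 0.5·175/12.98 = 6.7411.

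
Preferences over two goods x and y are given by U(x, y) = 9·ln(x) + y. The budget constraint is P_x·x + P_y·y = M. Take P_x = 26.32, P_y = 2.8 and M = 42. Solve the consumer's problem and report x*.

MU_x = 9/x, MU_y = 1. Tangency: 9/x = P_x/P_y.
So x*(P_x,P_y) = 9·P_y/P_x, independent of income; and y* = (M − 9·P_y)/P_y.
At the given prices: x* = 9·2.8/26.32 = 0.9574.

x* = 0.9574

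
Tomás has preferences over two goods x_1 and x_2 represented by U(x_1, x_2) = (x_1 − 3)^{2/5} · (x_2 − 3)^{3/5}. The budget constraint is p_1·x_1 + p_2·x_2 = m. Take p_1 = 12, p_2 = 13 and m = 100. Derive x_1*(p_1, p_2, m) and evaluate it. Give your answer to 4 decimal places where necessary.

x_1* = 3.8333

After buying the subsistence bundle (3, 3), a share 0.4 of the remaining income goes to x_1: x_1* = 3 + 0.4·(m − 3p_1 − 3p_2)/p_1.
Discretionary income = 100 − 3·12 − 3·13 = 25; x_1* = 3 + 0.4·25/12 = 3.8333.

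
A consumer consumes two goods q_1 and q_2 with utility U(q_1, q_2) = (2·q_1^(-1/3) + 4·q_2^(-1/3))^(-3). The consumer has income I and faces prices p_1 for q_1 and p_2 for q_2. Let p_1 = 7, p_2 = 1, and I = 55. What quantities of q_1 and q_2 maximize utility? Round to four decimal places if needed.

MU_q_1 ∝ 2·q_1^(-4/3), MU_q_2 ∝ 4·q_2^(-4/3), so MRS = (1/2)·(q_2/q_1)^(4/3) = p_1/p_2.
Hence q_2/q_1 = (2·p_1/p_2)^(1/(4/3)), i.e. raised to the 0.75 power.
Substitute q_2 = (q_2/q_1)·q_1 into the budget: q_1* = I/(p_1 + p_2·(q_2/q_1)).
Numerically q_2/q_1 = 7.237624, so q_1* = 55/(7 + 1·7.237624) = 3.863 and q_2* = 7.237624·3.863 = 27.959.

q_1* = 3.863, q_2* = 27.959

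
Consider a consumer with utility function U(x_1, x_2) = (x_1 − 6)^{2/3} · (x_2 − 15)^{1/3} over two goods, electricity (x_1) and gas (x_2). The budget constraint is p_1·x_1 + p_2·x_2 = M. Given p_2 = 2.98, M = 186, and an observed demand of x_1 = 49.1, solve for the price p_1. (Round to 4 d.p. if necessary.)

p_1 = 2

MRS = 2·(x_2−15)/(x_1−6). Tangency with p_1/p_2 gives x_2−15 = (1/2)·(p_1/p_2)·(x_1−6).
Substituting into the budget: x_1* = 6 + 2/3·(M − 6·p_1 − 15·p_2)/p_1, and x_2* = 15 + 1/3·(…)/p_2.
Set x_1* = 49.1 in the demand function and solve for p_1: p_1 = 2.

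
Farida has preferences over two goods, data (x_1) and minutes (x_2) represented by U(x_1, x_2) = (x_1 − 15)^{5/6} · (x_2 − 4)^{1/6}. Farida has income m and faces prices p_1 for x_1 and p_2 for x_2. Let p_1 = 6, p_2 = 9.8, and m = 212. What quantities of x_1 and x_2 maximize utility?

MRS = 5·(x_2−4)/(x_1−15). Tangency with p_1/p_2 gives x_2−4 = (1/5)·(p_1/p_2)·(x_1−15).
Substituting into the budget: x_1* = 15 + 5/6·(m − 15·p_1 − 4·p_2)/p_1, and x_2* = 4 + 1/6·(…)/p_2.
Discretionary income = 212 − 15·6 − 4·9.8 = 82.8; x_1* = 15 + 5/6·82.8/6 = 26.5; x_2* = 4 + 1/6·82.8/9.8 = 5.4082.

x_1* = 26.5, x_2* = 5.4082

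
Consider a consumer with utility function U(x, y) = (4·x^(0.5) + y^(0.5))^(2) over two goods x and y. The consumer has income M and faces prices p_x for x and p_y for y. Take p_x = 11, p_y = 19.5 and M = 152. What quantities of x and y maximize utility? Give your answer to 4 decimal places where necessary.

MRS = MU_x/MU_y = 4·(y/x)^(0.5). Set equal to p_x/p_y.
Solve for the ratio: y/x = [(1/4)·p_x/p_y]^(2).
With the ratio pinned down, the budget gives x* = M/(p_x + p_y·(y/x)) and y* = (y/x)·x*.
Numerically y/x = 0.019888, so x* = 152/(11 + 19.5·0.019888) = 13.3476 and y* = 0.019888·13.3476 = 0.2655.

x* = 13.3476, y* = 0.2655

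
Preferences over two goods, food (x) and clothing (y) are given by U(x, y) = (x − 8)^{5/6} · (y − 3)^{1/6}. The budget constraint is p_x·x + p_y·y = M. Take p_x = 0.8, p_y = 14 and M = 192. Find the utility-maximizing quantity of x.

MRS = 5·(y−3)/(x−8). Tangency with p_x/p_y gives y−3 = (1/5)·(p_x/p_y)·(x−8).
After buying the subsistence bundle (8, 3), a share 5/6 of the remaining income goes to x: x* = 8 + 5/6·(M − 8p_x − 3p_y)/p_x.
Discretionary income = 192 − 8·0.8 − 3·14 = 143.6; x* = 8 + 5/6·143.6/0.8 = 157.5833.

x* = 157.5833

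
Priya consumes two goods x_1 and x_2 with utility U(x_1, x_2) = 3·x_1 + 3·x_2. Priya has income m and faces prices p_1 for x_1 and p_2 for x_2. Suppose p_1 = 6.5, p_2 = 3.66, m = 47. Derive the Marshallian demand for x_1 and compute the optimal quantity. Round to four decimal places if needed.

x_1* = 0

Linear utility — the consumer picks whichever good has higher MU/price: 3/6.5 = 0.4615 vs 3/3.66 = 0.8197.
x_2 gives more utility per dollar, so spend all income on x_2: x_2* = m/p_2, x_1* = 0.
Numerically: x_1* = 0, x_2* = 12.8415.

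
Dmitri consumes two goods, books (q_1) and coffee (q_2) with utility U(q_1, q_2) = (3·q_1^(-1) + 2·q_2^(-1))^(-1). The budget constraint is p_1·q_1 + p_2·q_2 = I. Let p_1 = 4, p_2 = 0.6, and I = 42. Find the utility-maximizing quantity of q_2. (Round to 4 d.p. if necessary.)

q_2* = 16.8177

From the CES first-order condition, (3/2)·(q_2/q_1)^(2) = p_1/p_2.
Hence q_2/q_1 = ((2/3)·p_1/p_2)^(1/(2)), i.e. raised to the 0.5 power.
With the ratio pinned down, the budget gives q_1* = I/(p_1 + p_2·(q_2/q_1)) and q_2* = (q_2/q_1)·q_1*.
Numerically q_2/q_1 = 2.108185, so q_1* = 42/(4 + 0.6·2.108185) = 7.9773 and q_2* = 2.108185·7.9773 = 16.8177.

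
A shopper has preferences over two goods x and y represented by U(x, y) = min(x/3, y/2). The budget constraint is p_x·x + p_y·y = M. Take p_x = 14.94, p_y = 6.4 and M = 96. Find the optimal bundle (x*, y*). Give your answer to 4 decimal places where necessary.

x* = 4.9983, y* = 3.3322

Leontief preferences: the optimum is at the kink where x/3 = y/2, i.e. y = (2/3)·x.
Budget: p_x·x + p_y·(2/3)·x = M, so (3·p_x + 2·p_y)·x = 3·M.
Demand: x*(p_x,p_y,M) = 3·M/(3·p_x + 2·p_y), y* = 2·M/(3·p_x + 2·p_y).
Here 3·14.94 + 2·6.4 = 57.62, giving x* = 4.9983 and y* = 3.3322.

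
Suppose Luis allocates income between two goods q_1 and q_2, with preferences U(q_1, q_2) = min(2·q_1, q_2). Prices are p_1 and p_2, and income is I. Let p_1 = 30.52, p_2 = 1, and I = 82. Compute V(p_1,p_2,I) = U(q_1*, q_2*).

With perfect complements, no substitution: consume in ratio q_1:q_2 = 1:2.
Budget: p_1·q_1 + p_2·2·q_1 = I, so (p_1 + 2·p_2)·q_1 = I.
Demand: q_1*(p_1,p_2,I) = I/(p_1 + 2·p_2), q_2* = 2·I/(p_1 + 2·p_2).
Here 30.52 + 2·1 = 32.52, giving q_1* = 2.5215 and q_2* = 5.0431.
Utility at the optimum: U(2.5215, 5.0431) = 5.0431.

V = 5.0431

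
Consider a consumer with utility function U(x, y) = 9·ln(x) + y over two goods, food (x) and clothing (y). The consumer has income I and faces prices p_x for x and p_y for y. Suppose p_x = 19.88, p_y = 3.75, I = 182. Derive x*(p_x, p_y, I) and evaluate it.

MU_x = 9/x, MU_y = 1. Tangency: 9/x = p_x/p_y.
So x*(p_x,p_y) = 9·p_y/p_x, independent of income; and y* = (I − 9·p_y)/p_y.
At the given prices: x* = 9·3.75/19.88 = 1.6977.

x* = 1.6977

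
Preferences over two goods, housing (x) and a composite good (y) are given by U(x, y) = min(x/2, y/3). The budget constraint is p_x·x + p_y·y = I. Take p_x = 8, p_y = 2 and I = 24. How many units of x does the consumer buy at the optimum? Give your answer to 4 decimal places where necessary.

x* = 2.1818

Leontief preferences: the optimum is at the kink where x/2 = y/3, i.e. y = (3/2)·x.
Budget: p_x·x + p_y·(3/2)·x = I, so (2·p_x + 3·p_y)·x = 2·I.
Demand: x*(p_x,p_y,I) = 2·I/(2·p_x + 3·p_y), y* = 3·I/(2·p_x + 3·p_y).
Here 2·8 + 3·2 = 22, giving x* = 2.1818.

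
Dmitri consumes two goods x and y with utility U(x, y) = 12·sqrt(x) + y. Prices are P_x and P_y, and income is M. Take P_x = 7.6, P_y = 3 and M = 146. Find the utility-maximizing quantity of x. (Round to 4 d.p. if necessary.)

Thus x* = (6·P_y/P_x)² — independent of M — with the rest of income spent on y.
Plugging in: x* = (6·3/7.6)² = 5.6094.

x* = 5.6094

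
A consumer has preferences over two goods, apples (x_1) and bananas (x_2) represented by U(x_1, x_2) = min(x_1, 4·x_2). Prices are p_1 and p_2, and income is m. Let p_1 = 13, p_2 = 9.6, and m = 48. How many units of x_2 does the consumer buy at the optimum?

Leontief preferences: the optimum is at the kink where x_1/4 = x_2/1, i.e. x_2 = (1/4)·x_1.
Budget: p_1·x_1 + p_2·(1/4)·x_1 = m, so (4·p_1 + p_2)·x_1 = 4·m.
Demand: x_1*(p_1,p_2,m) = 4·m/(4·p_1 + p_2), x_2* = m/(4·p_1 + p_2).
Here 4·13 + 9.6 = 61.6, giving x_2* = 0.7792.

x_2* = 0.7792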